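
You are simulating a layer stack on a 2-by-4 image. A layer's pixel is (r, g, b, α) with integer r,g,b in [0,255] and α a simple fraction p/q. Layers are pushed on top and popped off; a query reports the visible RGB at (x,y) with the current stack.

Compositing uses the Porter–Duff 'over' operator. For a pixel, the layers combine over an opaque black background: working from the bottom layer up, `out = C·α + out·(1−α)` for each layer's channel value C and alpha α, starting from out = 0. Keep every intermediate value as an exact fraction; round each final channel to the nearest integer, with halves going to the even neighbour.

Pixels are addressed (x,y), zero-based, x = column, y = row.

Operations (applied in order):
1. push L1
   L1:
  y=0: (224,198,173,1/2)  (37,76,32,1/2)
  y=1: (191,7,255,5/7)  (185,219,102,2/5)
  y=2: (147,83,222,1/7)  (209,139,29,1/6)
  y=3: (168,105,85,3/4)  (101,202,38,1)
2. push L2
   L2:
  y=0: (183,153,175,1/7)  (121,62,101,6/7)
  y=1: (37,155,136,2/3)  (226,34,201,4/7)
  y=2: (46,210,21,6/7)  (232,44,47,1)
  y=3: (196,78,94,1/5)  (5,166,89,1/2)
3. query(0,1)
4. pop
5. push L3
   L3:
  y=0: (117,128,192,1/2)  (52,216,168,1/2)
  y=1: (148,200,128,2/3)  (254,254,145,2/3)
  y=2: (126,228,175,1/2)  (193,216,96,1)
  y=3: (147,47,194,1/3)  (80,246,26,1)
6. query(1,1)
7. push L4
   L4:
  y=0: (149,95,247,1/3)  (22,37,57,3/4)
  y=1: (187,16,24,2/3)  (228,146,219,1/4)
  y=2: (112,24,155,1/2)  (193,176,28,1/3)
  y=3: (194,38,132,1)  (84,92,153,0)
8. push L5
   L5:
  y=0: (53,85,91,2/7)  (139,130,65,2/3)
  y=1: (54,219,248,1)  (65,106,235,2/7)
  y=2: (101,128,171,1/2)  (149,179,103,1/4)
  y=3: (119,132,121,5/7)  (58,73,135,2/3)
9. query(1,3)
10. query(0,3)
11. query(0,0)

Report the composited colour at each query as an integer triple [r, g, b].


(0,1) stack=L1,L2; from [0,0,0]:
after L1 α=5/7: [955/7, 5, 1275/7]
after L2 α=2/3: [491/7, 105, 3179/21]
rounded: [70, 105, 151]

query (1,1) [L1,L3] — begin 0,0,0
+L1 (α=2/5) → [74, 438/5, 204/5]
+L3 (α=2/3) → [194, 2978/15, 1654/15]
→ [194, 199, 110]

query (1,3) [L1,L3,L4,L5] — begin 0,0,0
after L1 α=1: [101, 202, 38]
after L3 α=1: [80, 246, 26]
after L4 α=0: [80, 246, 26]
after L5 α=2/3: [196/3, 392/3, 296/3]
= [65, 131, 99]

(0,3) stack=L1,L3,L4,L5; from [0,0,0]:
L1 α=3/4: [126, 315/4, 255/4]
L3 α=1/3: [133, 409/6, 643/6]
L4 α=1: [194, 38, 132]
L5 α=5/7: [983/7, 736/7, 869/7]
→ [140, 105, 124]

(0,0) stack=L1,L3,L4,L5; from [0,0,0]:
+L1 (α=1/2) → [112, 99, 173/2]
+L3 (α=1/2) → [229/2, 227/2, 557/4]
+L4 (α=1/3) → [126, 322/3, 1051/6]
+L5 (α=2/7) → [736/7, 2120/21, 6347/42]
→ [105, 101, 151]


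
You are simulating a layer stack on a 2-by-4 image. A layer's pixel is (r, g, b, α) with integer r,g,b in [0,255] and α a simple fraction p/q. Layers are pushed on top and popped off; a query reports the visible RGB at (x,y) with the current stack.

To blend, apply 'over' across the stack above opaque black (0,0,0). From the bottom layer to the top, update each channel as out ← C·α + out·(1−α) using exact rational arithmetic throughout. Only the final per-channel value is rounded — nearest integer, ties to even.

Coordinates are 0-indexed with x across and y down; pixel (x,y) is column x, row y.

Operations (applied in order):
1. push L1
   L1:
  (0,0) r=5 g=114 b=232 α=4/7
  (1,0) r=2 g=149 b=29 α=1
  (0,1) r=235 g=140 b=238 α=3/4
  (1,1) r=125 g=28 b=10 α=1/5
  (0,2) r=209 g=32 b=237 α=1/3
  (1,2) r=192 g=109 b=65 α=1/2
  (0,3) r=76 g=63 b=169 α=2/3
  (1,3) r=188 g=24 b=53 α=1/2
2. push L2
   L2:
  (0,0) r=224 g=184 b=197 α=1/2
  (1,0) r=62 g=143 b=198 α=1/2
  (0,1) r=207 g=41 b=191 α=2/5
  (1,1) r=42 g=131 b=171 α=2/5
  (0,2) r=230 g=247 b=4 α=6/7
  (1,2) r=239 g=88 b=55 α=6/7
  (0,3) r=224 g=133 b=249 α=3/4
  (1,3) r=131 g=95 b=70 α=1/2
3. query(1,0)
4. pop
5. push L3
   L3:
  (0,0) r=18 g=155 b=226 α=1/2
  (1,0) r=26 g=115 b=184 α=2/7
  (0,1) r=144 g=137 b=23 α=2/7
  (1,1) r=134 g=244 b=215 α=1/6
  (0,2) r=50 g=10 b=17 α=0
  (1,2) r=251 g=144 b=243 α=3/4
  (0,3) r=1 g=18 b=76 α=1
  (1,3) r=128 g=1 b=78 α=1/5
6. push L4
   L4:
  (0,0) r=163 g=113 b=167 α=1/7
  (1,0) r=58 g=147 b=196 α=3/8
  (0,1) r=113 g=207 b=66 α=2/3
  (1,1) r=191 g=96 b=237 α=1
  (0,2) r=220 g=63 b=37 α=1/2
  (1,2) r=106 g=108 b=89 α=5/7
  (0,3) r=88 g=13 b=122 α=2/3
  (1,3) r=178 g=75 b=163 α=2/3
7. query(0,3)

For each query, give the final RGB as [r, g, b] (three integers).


(1,0) stack=L1,L2; from [0,0,0]:
L1 α=1: [2, 149, 29]
L2 α=1/2: [32, 146, 227/2]
= [32, 146, 114]

query (0,3) [L1,L3,L4] — begin 0,0,0
L1 α=2/3: [152/3, 42, 338/3]
L3 α=1: [1, 18, 76]
L4 α=2/3: [59, 44/3, 320/3]
rounded: [59, 15, 107]


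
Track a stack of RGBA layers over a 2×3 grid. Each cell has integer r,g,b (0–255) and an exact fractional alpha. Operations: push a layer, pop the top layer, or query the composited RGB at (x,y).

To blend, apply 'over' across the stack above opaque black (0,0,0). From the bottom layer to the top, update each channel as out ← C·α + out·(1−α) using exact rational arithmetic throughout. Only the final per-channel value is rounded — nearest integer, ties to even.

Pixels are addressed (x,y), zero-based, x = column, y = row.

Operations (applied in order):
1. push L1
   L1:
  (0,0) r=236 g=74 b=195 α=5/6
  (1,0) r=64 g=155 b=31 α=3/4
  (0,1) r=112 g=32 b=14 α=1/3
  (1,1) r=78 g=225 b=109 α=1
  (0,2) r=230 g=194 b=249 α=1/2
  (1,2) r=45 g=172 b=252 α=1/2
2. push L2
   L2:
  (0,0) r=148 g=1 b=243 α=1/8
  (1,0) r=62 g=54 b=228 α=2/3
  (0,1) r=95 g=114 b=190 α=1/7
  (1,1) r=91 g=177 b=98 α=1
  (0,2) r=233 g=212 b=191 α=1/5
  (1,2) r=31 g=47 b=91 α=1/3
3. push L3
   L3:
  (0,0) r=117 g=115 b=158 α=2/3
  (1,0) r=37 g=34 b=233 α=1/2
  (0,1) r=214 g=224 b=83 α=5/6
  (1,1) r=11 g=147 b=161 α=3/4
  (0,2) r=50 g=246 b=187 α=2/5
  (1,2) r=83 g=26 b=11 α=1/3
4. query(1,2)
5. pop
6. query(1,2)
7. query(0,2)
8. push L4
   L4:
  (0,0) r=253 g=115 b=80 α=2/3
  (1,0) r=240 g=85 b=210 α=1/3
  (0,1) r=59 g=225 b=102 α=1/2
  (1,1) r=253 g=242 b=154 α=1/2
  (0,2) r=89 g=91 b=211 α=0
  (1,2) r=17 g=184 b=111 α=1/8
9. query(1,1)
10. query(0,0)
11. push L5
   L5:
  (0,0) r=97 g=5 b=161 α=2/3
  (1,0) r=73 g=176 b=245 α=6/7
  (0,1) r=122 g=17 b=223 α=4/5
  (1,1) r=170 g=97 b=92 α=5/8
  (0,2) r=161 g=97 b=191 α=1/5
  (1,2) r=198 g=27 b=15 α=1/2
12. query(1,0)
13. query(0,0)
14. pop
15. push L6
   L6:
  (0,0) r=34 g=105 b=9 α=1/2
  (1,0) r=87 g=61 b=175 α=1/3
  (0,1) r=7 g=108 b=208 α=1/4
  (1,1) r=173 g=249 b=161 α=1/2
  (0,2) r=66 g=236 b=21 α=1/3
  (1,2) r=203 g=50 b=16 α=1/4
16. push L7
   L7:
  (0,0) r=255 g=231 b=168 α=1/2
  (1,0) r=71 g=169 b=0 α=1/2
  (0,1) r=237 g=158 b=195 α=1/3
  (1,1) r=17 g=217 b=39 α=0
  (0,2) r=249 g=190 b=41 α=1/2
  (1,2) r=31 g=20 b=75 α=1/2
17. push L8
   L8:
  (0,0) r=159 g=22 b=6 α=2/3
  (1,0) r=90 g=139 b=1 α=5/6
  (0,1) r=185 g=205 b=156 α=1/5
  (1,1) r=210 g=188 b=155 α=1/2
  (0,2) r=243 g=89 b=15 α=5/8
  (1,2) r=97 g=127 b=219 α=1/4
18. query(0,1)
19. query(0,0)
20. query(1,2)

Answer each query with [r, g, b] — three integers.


query (1,2) [L1,L2,L3] — begin 0,0,0
after L1 α=1/2: [45/2, 86, 126]
after L2 α=1/3: [76/3, 73, 343/3]
after L3 α=1/3: [401/9, 172/3, 719/9]
rounded: [45, 57, 80]

query (1,2) [L1,L2] — begin 0,0,0
+L1 (α=1/2) → [45/2, 86, 126]
+L2 (α=1/3) → [76/3, 73, 343/3]
= [25, 73, 114]

(0,2) stack=L1,L2; from [0,0,0]:
+L1 (α=1/2) → [115, 97, 249/2]
+L2 (α=1/5) → [693/5, 120, 689/5]
= [139, 120, 138]

at x=1,y=1 over L1,L2,L4:
+L1 (α=1) → [78, 225, 109]
+L2 (α=1) → [91, 177, 98]
+L4 (α=1/2) → [172, 419/2, 126]
→ [172, 210, 126]

(0,0) stack=L1,L2,L4; from [0,0,0]:
+L1 (α=5/6) → [590/3, 185/3, 325/2]
+L2 (α=1/8) → [2287/12, 649/12, 2761/16]
+L4 (α=2/3) → [8359/36, 3409/36, 5321/48]
rounded: [232, 95, 111]

query (1,0) [L1,L2,L4,L5] — begin 0,0,0
+L1 (α=3/4) → [48, 465/4, 93/4]
+L2 (α=2/3) → [172/3, 299/4, 639/4]
+L4 (α=1/3) → [1064/9, 469/6, 353/2]
+L5 (α=6/7) → [5006/63, 6805/42, 3293/14]
→ [79, 162, 235]

query (0,0) [L1,L2,L4,L5] — begin 0,0,0
+L1 (α=5/6) → [590/3, 185/3, 325/2]
+L2 (α=1/8) → [2287/12, 649/12, 2761/16]
+L4 (α=2/3) → [8359/36, 3409/36, 5321/48]
+L5 (α=2/3) → [15343/108, 3769/108, 20777/144]
rounded: [142, 35, 144]

query (0,1) [L1,L2,L4,L6,L7,L8] — begin 0,0,0
+L1 (α=1/3) → [112/3, 32/3, 14/3]
+L2 (α=1/7) → [319/7, 178/7, 218/7]
+L4 (α=1/2) → [366/7, 1753/14, 466/7]
+L6 (α=1/4) → [1147/28, 6771/56, 1427/14]
+L7 (α=1/3) → [4465/42, 11195/84, 2792/21]
+L8 (α=1/5) → [2563/21, 3100/21, 14444/105]
→ [122, 148, 138]

at x=0,y=0 over L1,L2,L4,L6,L7,L8:
after L1 α=5/6: [590/3, 185/3, 325/2]
after L2 α=1/8: [2287/12, 649/12, 2761/16]
after L4 α=2/3: [8359/36, 3409/36, 5321/48]
after L6 α=1/2: [9583/72, 7189/72, 5753/96]
after L7 α=1/2: [27943/144, 23821/144, 21881/192]
after L8 α=2/3: [73735/432, 30157/432, 24185/576]
= [171, 70, 42]

query (1,2) [L1,L2,L4,L6,L7,L8] — begin 0,0,0
L1 α=1/2: [45/2, 86, 126]
L2 α=1/3: [76/3, 73, 343/3]
L4 α=1/8: [583/24, 695/8, 1367/12]
L6 α=1/4: [2207/32, 2485/32, 1431/16]
L7 α=1/2: [3199/64, 3125/64, 2631/32]
L8 α=1/4: [15805/256, 17503/256, 14901/128]
→ [62, 68, 116]


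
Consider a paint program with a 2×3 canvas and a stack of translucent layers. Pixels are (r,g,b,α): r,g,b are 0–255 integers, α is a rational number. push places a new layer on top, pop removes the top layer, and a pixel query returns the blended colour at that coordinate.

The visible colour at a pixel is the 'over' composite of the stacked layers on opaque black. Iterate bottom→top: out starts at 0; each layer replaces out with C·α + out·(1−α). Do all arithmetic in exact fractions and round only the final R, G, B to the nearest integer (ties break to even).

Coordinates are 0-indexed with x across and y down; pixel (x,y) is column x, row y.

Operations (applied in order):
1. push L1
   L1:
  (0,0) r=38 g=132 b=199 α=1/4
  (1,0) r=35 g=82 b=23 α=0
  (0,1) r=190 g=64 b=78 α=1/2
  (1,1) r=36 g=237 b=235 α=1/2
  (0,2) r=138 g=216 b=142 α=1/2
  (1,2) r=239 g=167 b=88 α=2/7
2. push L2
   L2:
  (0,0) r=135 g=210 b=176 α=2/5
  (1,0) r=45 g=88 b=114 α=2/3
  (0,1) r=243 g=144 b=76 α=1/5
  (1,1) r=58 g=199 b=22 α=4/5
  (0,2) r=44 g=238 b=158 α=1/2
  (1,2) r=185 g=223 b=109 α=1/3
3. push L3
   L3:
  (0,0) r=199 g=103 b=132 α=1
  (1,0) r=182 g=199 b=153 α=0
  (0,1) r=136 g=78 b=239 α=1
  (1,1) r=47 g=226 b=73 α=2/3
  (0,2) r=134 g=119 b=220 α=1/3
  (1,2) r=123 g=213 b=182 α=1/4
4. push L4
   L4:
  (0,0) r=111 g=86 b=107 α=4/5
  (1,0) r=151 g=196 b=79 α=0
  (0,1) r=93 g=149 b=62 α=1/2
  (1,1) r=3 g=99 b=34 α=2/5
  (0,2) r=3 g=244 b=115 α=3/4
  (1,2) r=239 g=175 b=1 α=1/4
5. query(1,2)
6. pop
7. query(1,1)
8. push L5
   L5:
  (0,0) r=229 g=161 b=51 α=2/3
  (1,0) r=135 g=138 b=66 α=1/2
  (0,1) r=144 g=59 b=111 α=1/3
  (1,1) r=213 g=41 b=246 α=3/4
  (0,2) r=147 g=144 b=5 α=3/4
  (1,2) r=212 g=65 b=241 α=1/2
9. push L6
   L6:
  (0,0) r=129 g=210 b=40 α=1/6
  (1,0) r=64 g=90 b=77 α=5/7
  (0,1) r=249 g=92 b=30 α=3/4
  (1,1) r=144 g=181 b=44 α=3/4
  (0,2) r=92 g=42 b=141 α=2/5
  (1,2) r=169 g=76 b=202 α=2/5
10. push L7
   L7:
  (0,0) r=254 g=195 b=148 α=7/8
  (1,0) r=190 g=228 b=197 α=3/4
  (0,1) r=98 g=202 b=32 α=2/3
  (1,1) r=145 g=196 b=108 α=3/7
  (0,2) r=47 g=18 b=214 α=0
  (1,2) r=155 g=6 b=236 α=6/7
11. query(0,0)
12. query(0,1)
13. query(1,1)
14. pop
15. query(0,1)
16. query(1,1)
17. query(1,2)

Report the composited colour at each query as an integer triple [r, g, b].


query (1,2) [L1,L2,L3,L4] — begin 0,0,0
after L1 α=2/7: [478/7, 334/7, 176/7]
after L2 α=1/3: [2251/21, 743/7, 1115/21]
after L3 α=1/4: [778/7, 930/7, 2389/28]
after L4 α=1/4: [4007/28, 4015/28, 7195/112]
rounded: [143, 143, 64]

at x=1,y=1 over L1,L2,L3:
+L1 (α=1/2) → [18, 237/2, 235/2]
+L2 (α=4/5) → [50, 1829/10, 411/10]
+L3 (α=2/3) → [48, 6349/30, 1871/30]
→ [48, 212, 62]

query (0,0) [L1,L2,L3,L5,L6,L7] — begin 0,0,0
L1 α=1/4: [19/2, 33, 199/4]
L2 α=2/5: [597/10, 519/5, 401/4]
L3 α=1: [199, 103, 132]
L5 α=2/3: [219, 425/3, 78]
L6 α=1/6: [204, 2755/18, 215/3]
L7 α=7/8: [991/4, 27325/144, 3323/24]
rounded: [248, 190, 138]

(0,1) stack=L1,L2,L3,L5,L6,L7; from [0,0,0]:
L1 α=1/2: [95, 32, 39]
L2 α=1/5: [623/5, 272/5, 232/5]
L3 α=1: [136, 78, 239]
L5 α=1/3: [416/3, 215/3, 589/3]
L6 α=3/4: [2657/12, 1043/12, 859/12]
L7 α=2/3: [5009/36, 5891/36, 1627/36]
= [139, 164, 45]

(1,1) stack=L1,L2,L3,L5,L6,L7; from [0,0,0]:
after L1 α=1/2: [18, 237/2, 235/2]
after L2 α=4/5: [50, 1829/10, 411/10]
after L3 α=2/3: [48, 6349/30, 1871/30]
after L5 α=3/4: [687/4, 10039/120, 24011/120]
after L6 α=3/4: [2415/16, 75199/480, 39851/480]
after L7 α=3/7: [4155/28, 145759/840, 78731/840]
rounded: [148, 174, 94]

query (0,1) [L1,L2,L3,L5,L6] — begin 0,0,0
after L1 α=1/2: [95, 32, 39]
after L2 α=1/5: [623/5, 272/5, 232/5]
after L3 α=1: [136, 78, 239]
after L5 α=1/3: [416/3, 215/3, 589/3]
after L6 α=3/4: [2657/12, 1043/12, 859/12]
= [221, 87, 72]

query (1,1) [L1,L2,L3,L5,L6] — begin 0,0,0
+L1 (α=1/2) → [18, 237/2, 235/2]
+L2 (α=4/5) → [50, 1829/10, 411/10]
+L3 (α=2/3) → [48, 6349/30, 1871/30]
+L5 (α=3/4) → [687/4, 10039/120, 24011/120]
+L6 (α=3/4) → [2415/16, 75199/480, 39851/480]
= [151, 157, 83]

query (1,2) [L1,L2,L3,L5,L6] — begin 0,0,0
+L1 (α=2/7) → [478/7, 334/7, 176/7]
+L2 (α=1/3) → [2251/21, 743/7, 1115/21]
+L3 (α=1/4) → [778/7, 930/7, 2389/28]
+L5 (α=1/2) → [1131/7, 1385/14, 9137/56]
+L6 (α=2/5) → [5759/35, 6283/70, 10007/56]
rounded: [165, 90, 179]


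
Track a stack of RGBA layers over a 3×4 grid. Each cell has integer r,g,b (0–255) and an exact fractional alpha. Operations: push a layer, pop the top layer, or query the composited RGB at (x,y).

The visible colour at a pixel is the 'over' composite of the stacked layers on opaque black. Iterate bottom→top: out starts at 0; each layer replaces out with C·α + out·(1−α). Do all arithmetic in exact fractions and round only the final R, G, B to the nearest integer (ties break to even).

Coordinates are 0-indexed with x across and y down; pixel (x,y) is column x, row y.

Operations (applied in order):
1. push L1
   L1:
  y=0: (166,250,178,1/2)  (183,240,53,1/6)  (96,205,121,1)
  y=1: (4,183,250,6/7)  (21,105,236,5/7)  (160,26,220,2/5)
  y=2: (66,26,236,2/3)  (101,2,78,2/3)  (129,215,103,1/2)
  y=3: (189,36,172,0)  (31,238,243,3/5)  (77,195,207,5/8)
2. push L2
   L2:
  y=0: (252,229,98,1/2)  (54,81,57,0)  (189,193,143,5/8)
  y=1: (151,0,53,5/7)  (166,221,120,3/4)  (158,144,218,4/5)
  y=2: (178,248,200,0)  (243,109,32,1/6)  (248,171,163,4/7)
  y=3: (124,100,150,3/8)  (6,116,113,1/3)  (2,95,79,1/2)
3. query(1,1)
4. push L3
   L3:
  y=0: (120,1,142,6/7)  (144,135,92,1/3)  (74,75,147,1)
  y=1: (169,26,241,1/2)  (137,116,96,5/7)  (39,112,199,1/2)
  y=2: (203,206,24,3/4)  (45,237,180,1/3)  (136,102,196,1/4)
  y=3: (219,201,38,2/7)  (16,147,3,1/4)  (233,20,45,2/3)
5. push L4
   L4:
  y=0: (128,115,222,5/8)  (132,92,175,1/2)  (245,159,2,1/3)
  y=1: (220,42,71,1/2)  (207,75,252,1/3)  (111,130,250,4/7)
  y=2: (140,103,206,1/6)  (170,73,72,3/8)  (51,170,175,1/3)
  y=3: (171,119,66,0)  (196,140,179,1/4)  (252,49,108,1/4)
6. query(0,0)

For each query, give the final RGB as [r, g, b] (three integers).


query (1,1) [L1,L2] — begin 0,0,0
+L1 (α=5/7) → [15, 75, 1180/7]
+L2 (α=3/4) → [513/4, 369/2, 925/7]
= [128, 184, 132]

query (0,0) [L1,L2,L3,L4] — begin 0,0,0
+L1 (α=1/2) → [83, 125, 89]
+L2 (α=1/2) → [335/2, 177, 187/2]
+L3 (α=6/7) → [1775/14, 183/7, 1891/14]
+L4 (α=5/8) → [14285/112, 2287/28, 21213/112]
→ [128, 82, 189]


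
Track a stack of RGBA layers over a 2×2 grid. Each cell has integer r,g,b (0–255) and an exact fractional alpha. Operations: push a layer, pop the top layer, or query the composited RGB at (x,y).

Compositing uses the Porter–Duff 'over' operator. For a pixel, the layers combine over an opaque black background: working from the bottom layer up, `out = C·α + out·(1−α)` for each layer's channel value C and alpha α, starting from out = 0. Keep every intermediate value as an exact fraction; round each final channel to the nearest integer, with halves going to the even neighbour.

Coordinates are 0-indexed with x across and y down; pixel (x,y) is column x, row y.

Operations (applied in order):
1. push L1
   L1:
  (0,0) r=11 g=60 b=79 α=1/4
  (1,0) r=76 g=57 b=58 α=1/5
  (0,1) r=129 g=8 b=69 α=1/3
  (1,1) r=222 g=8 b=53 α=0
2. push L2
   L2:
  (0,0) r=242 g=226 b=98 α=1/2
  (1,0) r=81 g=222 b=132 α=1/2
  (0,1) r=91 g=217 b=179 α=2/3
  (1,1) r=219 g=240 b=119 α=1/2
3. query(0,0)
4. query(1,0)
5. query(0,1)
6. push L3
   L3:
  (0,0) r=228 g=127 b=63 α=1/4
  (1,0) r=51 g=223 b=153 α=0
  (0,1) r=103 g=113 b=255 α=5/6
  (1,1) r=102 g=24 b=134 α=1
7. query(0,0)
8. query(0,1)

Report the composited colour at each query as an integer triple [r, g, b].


query (0,0) [L1,L2] — begin 0,0,0
after L1 α=1/4: [11/4, 15, 79/4]
after L2 α=1/2: [979/8, 241/2, 471/8]
rounded: [122, 120, 59]

(1,0) stack=L1,L2; from [0,0,0]:
after L1 α=1/5: [76/5, 57/5, 58/5]
after L2 α=1/2: [481/10, 1167/10, 359/5]
rounded: [48, 117, 72]

query (0,1) [L1,L2] — begin 0,0,0
+L1 (α=1/3) → [43, 8/3, 23]
+L2 (α=2/3) → [75, 1310/9, 127]
rounded: [75, 146, 127]

(0,0) stack=L1,L2,L3; from [0,0,0]:
L1 α=1/4: [11/4, 15, 79/4]
L2 α=1/2: [979/8, 241/2, 471/8]
L3 α=1/4: [4761/32, 977/8, 1917/32]
→ [149, 122, 60]

at x=0,y=1 over L1,L2,L3:
after L1 α=1/3: [43, 8/3, 23]
after L2 α=2/3: [75, 1310/9, 127]
after L3 α=5/6: [295/3, 6395/54, 701/3]
→ [98, 118, 234]


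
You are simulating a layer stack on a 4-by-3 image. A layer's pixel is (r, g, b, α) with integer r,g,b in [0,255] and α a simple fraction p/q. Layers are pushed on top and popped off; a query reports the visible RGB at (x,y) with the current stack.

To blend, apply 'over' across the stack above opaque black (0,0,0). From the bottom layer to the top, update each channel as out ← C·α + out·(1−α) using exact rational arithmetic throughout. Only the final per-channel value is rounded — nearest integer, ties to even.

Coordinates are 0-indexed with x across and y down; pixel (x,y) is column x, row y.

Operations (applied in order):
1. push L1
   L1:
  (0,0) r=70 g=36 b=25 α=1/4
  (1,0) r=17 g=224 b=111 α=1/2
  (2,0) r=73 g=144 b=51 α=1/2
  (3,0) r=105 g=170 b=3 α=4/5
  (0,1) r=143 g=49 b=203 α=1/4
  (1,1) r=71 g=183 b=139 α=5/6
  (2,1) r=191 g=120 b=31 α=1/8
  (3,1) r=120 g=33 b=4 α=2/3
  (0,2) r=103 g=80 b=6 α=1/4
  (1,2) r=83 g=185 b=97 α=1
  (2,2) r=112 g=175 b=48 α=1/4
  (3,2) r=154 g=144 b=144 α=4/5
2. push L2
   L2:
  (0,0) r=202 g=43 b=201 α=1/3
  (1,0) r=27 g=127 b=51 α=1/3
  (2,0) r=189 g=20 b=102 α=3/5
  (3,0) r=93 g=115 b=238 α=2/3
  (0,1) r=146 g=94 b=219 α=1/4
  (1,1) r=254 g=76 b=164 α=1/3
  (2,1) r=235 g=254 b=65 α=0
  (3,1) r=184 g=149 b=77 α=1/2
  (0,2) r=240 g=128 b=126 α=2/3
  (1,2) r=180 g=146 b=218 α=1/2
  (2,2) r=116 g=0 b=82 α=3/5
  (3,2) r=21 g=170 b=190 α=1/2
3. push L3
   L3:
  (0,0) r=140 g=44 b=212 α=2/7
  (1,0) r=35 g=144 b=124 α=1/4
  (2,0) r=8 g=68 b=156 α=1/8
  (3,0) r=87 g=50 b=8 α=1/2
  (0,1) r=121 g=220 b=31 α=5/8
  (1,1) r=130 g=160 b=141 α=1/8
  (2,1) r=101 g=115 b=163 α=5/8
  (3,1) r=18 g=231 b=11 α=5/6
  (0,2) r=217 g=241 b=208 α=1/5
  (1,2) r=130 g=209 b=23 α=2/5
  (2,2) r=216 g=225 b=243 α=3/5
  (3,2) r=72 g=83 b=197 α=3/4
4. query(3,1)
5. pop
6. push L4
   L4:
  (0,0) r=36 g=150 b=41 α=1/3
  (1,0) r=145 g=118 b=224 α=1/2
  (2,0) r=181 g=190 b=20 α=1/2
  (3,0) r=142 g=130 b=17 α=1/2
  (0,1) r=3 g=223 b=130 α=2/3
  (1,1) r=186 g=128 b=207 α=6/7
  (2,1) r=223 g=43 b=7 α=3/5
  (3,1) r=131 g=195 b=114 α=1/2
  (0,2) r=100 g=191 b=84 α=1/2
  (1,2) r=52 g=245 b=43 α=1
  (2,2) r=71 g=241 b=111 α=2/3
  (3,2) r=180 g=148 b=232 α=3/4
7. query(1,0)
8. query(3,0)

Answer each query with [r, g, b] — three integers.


at x=3,y=1 over L1,L2,L3:
after L1 α=2/3: [80, 22, 8/3]
after L2 α=1/2: [132, 171/2, 239/6]
after L3 α=5/6: [37, 827/4, 569/36]
= [37, 207, 16]

query (1,0) [L1,L2,L4] — begin 0,0,0
+L1 (α=1/2) → [17/2, 112, 111/2]
+L2 (α=1/3) → [44/3, 117, 54]
+L4 (α=1/2) → [479/6, 235/2, 139]
rounded: [80, 118, 139]

at x=3,y=0 over L1,L2,L4:
+L1 (α=4/5) → [84, 136, 12/5]
+L2 (α=2/3) → [90, 122, 2392/15]
+L4 (α=1/2) → [116, 126, 2647/30]
→ [116, 126, 88]


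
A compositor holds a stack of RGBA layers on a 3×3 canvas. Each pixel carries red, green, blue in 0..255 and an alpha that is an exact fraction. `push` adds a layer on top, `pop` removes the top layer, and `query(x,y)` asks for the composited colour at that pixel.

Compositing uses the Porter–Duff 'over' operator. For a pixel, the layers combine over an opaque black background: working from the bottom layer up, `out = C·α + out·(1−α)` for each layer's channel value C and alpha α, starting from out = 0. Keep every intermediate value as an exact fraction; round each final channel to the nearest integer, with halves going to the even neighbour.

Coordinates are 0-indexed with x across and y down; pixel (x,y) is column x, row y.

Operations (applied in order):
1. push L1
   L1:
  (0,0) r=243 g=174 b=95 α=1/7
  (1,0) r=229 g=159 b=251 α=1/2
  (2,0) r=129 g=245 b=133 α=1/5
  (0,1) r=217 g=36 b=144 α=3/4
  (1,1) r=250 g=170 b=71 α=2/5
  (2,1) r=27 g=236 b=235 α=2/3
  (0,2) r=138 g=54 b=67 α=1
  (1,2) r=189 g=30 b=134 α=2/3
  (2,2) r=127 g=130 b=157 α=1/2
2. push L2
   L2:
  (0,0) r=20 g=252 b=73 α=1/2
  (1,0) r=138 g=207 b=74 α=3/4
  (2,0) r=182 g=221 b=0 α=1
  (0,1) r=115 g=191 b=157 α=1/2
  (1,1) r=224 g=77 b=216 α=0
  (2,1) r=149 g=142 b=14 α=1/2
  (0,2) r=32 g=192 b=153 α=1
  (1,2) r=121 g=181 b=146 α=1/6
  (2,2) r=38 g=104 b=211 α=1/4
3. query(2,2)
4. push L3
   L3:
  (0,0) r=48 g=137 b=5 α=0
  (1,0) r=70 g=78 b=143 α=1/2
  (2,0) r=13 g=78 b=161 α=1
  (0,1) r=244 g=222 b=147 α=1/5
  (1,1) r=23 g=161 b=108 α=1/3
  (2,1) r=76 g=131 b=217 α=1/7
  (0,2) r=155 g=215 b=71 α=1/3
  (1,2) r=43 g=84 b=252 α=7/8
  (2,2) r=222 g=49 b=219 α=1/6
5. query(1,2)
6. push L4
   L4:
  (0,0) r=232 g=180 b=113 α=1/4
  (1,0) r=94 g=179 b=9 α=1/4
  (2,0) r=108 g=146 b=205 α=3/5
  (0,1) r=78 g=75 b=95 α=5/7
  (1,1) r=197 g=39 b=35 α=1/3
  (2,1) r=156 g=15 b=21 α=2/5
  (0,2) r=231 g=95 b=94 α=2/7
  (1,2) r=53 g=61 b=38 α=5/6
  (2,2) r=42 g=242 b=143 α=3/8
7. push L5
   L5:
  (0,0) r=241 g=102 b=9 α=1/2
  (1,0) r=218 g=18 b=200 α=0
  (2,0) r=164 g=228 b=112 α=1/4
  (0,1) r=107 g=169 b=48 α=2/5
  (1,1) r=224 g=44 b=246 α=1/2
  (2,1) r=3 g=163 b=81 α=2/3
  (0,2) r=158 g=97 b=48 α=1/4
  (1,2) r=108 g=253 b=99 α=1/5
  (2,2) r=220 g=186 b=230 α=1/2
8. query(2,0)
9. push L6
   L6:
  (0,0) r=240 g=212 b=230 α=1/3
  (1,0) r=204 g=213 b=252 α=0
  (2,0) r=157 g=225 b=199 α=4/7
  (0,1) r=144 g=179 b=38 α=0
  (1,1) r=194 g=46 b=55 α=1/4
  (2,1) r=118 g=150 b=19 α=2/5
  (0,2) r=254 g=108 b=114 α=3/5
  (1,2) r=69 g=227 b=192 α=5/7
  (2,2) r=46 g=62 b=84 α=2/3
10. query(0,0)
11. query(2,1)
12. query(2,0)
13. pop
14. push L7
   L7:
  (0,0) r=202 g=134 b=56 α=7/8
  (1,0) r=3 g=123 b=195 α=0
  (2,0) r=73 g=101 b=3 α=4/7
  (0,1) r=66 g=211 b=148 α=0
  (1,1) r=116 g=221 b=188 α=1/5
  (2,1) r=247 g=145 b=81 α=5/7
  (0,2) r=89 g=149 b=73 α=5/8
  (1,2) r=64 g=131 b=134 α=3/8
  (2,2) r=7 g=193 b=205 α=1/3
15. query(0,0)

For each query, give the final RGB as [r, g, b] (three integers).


at x=2,y=2 over L1,L2:
L1 α=1/2: [127/2, 65, 157/2]
L2 α=1/4: [457/8, 299/4, 893/8]
= [57, 75, 112]

(1,2) stack=L1,L2,L3; from [0,0,0]:
+L1 (α=2/3) → [126, 20, 268/3]
+L2 (α=1/6) → [751/6, 281/6, 889/9]
+L3 (α=7/8) → [2557/48, 3809/48, 16765/72]
rounded: [53, 79, 233]

at x=2,y=0 over L1,L2,L3,L4,L5:
L1 α=1/5: [129/5, 49, 133/5]
L2 α=1: [182, 221, 0]
L3 α=1: [13, 78, 161]
L4 α=3/5: [70, 594/5, 937/5]
L5 α=1/4: [187/2, 1461/10, 3371/20]
→ [94, 146, 169]

at x=0,y=0 over L1,L2,L3,L4,L5,L6:
after L1 α=1/7: [243/7, 174/7, 95/7]
after L2 α=1/2: [383/14, 969/7, 303/7]
after L3 α=0: [383/14, 969/7, 303/7]
after L4 α=1/4: [4397/56, 4167/28, 425/7]
after L5 α=1/2: [17893/112, 7023/56, 244/7]
after L6 α=1/3: [31333/168, 12959/84, 2098/21]
= [187, 154, 100]

(2,1) stack=L1,L2,L3,L4,L5,L6; from [0,0,0]:
+L1 (α=2/3) → [18, 472/3, 470/3]
+L2 (α=1/2) → [167/2, 449/3, 256/3]
+L3 (α=1/7) → [577/7, 147, 729/7]
+L4 (α=2/5) → [783/7, 471/5, 2481/35]
+L5 (α=2/3) → [275/7, 2101/15, 2717/35]
+L6 (α=2/5) → [2477/35, 3601/25, 9481/175]
= [71, 144, 54]

(2,0) stack=L1,L2,L3,L4,L5,L6; from [0,0,0]:
+L1 (α=1/5) → [129/5, 49, 133/5]
+L2 (α=1) → [182, 221, 0]
+L3 (α=1) → [13, 78, 161]
+L4 (α=3/5) → [70, 594/5, 937/5]
+L5 (α=1/4) → [187/2, 1461/10, 3371/20]
+L6 (α=4/7) → [1817/14, 13383/70, 3719/20]
= [130, 191, 186]

at x=0,y=0 over L1,L2,L3,L4,L5,L7:
+L1 (α=1/7) → [243/7, 174/7, 95/7]
+L2 (α=1/2) → [383/14, 969/7, 303/7]
+L3 (α=0) → [383/14, 969/7, 303/7]
+L4 (α=1/4) → [4397/56, 4167/28, 425/7]
+L5 (α=1/2) → [17893/112, 7023/56, 244/7]
+L7 (α=7/8) → [176261/896, 59551/448, 747/14]
rounded: [197, 133, 53]


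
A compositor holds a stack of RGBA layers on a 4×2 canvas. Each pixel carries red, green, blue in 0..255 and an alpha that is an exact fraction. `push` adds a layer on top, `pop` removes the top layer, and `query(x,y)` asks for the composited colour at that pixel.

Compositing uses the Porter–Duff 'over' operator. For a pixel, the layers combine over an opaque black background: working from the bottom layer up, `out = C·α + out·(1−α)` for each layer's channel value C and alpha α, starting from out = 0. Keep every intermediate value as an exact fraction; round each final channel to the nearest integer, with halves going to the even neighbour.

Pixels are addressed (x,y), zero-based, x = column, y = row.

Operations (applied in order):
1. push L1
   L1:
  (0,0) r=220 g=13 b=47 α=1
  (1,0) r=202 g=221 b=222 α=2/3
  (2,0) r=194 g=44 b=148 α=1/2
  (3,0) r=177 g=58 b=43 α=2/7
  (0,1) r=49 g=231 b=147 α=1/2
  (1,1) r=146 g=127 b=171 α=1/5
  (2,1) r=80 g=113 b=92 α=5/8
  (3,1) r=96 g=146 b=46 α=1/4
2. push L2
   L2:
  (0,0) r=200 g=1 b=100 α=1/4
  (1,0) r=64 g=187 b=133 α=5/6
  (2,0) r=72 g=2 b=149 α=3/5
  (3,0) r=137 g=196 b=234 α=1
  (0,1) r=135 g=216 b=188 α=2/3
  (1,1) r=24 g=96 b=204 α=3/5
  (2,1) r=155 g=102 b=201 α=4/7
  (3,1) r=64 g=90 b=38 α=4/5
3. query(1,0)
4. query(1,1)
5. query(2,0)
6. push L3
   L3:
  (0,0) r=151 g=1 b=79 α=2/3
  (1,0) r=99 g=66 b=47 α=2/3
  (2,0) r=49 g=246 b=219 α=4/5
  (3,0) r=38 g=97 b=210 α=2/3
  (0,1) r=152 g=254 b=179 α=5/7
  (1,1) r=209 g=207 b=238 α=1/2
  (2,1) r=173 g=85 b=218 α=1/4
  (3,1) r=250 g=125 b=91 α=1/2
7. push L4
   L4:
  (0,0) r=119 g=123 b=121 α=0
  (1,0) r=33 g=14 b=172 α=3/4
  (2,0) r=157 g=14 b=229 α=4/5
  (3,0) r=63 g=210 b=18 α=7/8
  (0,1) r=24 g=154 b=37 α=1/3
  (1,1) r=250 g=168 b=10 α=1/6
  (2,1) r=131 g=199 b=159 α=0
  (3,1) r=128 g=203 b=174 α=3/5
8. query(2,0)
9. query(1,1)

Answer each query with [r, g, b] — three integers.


query (1,0) [L1,L2] — begin 0,0,0
L1 α=2/3: [404/3, 442/3, 148]
L2 α=5/6: [682/9, 3247/18, 271/2]
→ [76, 180, 136]

at x=1,y=1 over L1,L2:
L1 α=1/5: [146/5, 127/5, 171/5]
L2 α=3/5: [652/25, 1694/25, 3402/25]
rounded: [26, 68, 136]

(2,0) stack=L1,L2; from [0,0,0]:
after L1 α=1/2: [97, 22, 74]
after L2 α=3/5: [82, 10, 119]
→ [82, 10, 119]

query (2,0) [L1,L2,L3,L4] — begin 0,0,0
L1 α=1/2: [97, 22, 74]
L2 α=3/5: [82, 10, 119]
L3 α=4/5: [278/5, 994/5, 199]
L4 α=4/5: [3418/25, 1274/25, 223]
→ [137, 51, 223]

(1,1) stack=L1,L2,L3,L4; from [0,0,0]:
L1 α=1/5: [146/5, 127/5, 171/5]
L2 α=3/5: [652/25, 1694/25, 3402/25]
L3 α=1/2: [5877/50, 6869/50, 4676/25]
L4 α=1/6: [8377/60, 8549/60, 2363/15]
rounded: [140, 142, 158]


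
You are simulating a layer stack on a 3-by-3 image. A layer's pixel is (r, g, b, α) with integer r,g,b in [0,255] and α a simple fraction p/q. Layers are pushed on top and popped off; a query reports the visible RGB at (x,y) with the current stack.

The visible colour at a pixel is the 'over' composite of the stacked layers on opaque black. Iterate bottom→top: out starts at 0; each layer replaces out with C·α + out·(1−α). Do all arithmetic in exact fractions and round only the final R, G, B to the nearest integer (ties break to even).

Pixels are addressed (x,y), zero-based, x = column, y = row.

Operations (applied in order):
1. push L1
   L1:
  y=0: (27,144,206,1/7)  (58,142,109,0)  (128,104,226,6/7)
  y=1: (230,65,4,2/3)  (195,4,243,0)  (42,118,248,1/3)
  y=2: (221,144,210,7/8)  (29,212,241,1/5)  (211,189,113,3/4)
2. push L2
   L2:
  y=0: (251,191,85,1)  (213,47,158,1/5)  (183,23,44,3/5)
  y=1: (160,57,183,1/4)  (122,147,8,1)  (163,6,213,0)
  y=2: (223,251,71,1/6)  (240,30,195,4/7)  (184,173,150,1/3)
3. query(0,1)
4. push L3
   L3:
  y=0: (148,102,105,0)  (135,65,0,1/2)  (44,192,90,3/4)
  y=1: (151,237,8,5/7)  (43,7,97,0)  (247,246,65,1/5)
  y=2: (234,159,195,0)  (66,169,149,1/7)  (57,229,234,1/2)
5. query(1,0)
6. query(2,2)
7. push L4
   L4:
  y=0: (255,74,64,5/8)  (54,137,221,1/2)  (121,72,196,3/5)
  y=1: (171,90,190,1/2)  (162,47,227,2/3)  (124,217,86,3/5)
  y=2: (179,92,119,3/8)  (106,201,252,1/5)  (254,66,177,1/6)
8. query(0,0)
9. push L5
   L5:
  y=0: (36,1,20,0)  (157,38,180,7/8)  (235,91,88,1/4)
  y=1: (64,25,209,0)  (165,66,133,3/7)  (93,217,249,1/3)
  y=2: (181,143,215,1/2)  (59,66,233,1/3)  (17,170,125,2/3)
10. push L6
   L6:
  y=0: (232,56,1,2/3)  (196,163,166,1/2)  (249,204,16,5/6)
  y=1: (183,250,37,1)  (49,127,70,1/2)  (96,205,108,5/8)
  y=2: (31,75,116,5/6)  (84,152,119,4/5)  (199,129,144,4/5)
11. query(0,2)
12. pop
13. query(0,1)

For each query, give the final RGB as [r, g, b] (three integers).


query (0,1) [L1,L2] — begin 0,0,0
+L1 (α=2/3) → [460/3, 130/3, 8/3]
+L2 (α=1/4) → [155, 187/4, 191/4]
rounded: [155, 47, 48]

(1,0) stack=L1,L2,L3; from [0,0,0]:
L1 α=0: [0, 0, 0]
L2 α=1/5: [213/5, 47/5, 158/5]
L3 α=1/2: [444/5, 186/5, 79/5]
→ [89, 37, 16]

query (2,2) [L1,L2,L3] — begin 0,0,0
after L1 α=3/4: [633/4, 567/4, 339/4]
after L2 α=1/3: [1001/6, 913/6, 213/2]
after L3 α=1/2: [1343/12, 2287/12, 681/4]
→ [112, 191, 170]

at x=0,y=0 over L1,L2,L3,L4:
L1 α=1/7: [27/7, 144/7, 206/7]
L2 α=1: [251, 191, 85]
L3 α=0: [251, 191, 85]
L4 α=5/8: [507/2, 943/8, 575/8]
→ [254, 118, 72]

query (0,2) [L1,L2,L3,L4,L5,L6] — begin 0,0,0
after L1 α=7/8: [1547/8, 126, 735/4]
after L2 α=1/6: [3173/16, 881/6, 3959/24]
after L3 α=0: [3173/16, 881/6, 3959/24]
after L4 α=3/8: [24457/128, 6061/48, 28363/192]
after L5 α=1/2: [47625/256, 12925/96, 69643/384]
after L6 α=5/6: [87305/1536, 48925/576, 292363/2304]
rounded: [57, 85, 127]

at x=0,y=1 over L1,L2,L3,L4,L5:
L1 α=2/3: [460/3, 130/3, 8/3]
L2 α=1/4: [155, 187/4, 191/4]
L3 α=5/7: [1065/7, 2557/14, 271/14]
L4 α=1/2: [1131/7, 3817/28, 2931/28]
L5 α=0: [1131/7, 3817/28, 2931/28]
rounded: [162, 136, 105]


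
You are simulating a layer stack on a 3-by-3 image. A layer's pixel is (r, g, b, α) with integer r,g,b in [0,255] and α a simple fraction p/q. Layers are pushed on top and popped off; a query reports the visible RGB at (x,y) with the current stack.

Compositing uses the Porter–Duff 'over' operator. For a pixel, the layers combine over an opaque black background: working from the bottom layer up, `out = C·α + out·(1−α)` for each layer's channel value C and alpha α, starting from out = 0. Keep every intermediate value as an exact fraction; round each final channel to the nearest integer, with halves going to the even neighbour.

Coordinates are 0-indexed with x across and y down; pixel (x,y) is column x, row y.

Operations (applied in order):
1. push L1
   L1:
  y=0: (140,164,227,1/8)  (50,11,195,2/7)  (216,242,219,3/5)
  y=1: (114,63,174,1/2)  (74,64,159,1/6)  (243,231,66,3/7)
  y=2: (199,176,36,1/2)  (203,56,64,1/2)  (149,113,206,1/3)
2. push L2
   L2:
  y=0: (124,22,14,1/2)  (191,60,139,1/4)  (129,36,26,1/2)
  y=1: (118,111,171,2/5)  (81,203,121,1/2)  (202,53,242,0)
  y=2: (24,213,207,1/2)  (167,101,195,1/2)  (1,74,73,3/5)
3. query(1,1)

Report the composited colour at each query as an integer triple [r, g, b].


(1,1) stack=L1,L2; from [0,0,0]:
+L1 (α=1/6) → [37/3, 32/3, 53/2]
+L2 (α=1/2) → [140/3, 641/6, 295/4]
→ [47, 107, 74]


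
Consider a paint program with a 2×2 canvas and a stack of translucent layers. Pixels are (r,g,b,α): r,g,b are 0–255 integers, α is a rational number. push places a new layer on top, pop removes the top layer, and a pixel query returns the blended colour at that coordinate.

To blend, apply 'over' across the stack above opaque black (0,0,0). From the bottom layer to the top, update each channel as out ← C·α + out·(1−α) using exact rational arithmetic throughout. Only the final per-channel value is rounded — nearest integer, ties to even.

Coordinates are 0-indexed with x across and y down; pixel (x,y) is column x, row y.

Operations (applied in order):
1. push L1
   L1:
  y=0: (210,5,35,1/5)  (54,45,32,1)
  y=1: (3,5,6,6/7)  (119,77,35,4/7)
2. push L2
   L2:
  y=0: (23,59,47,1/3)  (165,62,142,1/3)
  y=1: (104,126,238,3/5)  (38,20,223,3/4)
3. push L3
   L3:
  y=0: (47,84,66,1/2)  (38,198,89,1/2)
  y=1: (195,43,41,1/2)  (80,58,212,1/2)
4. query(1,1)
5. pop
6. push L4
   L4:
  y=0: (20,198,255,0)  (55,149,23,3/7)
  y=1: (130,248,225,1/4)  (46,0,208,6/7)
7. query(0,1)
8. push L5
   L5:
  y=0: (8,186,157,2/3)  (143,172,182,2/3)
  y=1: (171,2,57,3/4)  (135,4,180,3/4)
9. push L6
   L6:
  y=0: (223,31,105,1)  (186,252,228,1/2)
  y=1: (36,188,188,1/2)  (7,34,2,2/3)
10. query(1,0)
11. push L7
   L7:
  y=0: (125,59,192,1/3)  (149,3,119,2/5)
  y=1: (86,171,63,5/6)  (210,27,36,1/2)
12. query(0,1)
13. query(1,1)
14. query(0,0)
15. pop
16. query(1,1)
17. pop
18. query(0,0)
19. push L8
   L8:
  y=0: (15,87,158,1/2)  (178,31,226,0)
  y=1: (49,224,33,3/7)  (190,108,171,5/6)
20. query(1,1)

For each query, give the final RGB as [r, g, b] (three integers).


at x=1,y=1 over L1,L2,L3:
+L1 (α=4/7) → [68, 44, 20]
+L2 (α=3/4) → [91/2, 26, 689/4]
+L3 (α=1/2) → [251/4, 42, 1537/8]
rounded: [63, 42, 192]

at x=0,y=1 over L1,L2,L4:
+L1 (α=6/7) → [18/7, 30/7, 36/7]
+L2 (α=3/5) → [444/7, 2706/35, 1014/7]
+L4 (α=1/4) → [1121/14, 8399/70, 4617/28]
rounded: [80, 120, 165]

at x=1,y=0 over L1,L2,L4,L5,L6:
+L1 (α=1) → [54, 45, 32]
+L2 (α=1/3) → [91, 152/3, 206/3]
+L4 (α=3/7) → [529/7, 1949/21, 1031/21]
+L5 (α=2/3) → [2531/21, 9173/63, 8675/63]
+L6 (α=1/2) → [6437/42, 25049/126, 23039/126]
rounded: [153, 199, 183]

query (0,1) [L1,L2,L4,L5,L6,L7] — begin 0,0,0
+L1 (α=6/7) → [18/7, 30/7, 36/7]
+L2 (α=3/5) → [444/7, 2706/35, 1014/7]
+L4 (α=1/4) → [1121/14, 8399/70, 4617/28]
+L5 (α=3/4) → [8303/56, 8819/280, 9405/112]
+L6 (α=1/2) → [10319/112, 61459/560, 30461/224]
+L7 (α=5/6) → [19493/224, 540259/3360, 101021/1344]
= [87, 161, 75]

query (1,1) [L1,L2,L4,L5,L6,L7] — begin 0,0,0
L1 α=4/7: [68, 44, 20]
L2 α=3/4: [91/2, 26, 689/4]
L4 α=6/7: [643/14, 26/7, 5681/28]
L5 α=3/4: [6313/56, 55/14, 20801/112]
L6 α=2/3: [7097/168, 1007/42, 7083/112]
L7 α=1/2: [42377/336, 2141/84, 11115/224]
= [126, 25, 50]

(0,0) stack=L1,L2,L4,L5,L6,L7; from [0,0,0]:
after L1 α=1/5: [42, 1, 7]
after L2 α=1/3: [107/3, 61/3, 61/3]
after L4 α=0: [107/3, 61/3, 61/3]
after L5 α=2/3: [155/9, 1177/9, 1003/9]
after L6 α=1: [223, 31, 105]
after L7 α=1/3: [571/3, 121/3, 134]
rounded: [190, 40, 134]

(1,1) stack=L1,L2,L4,L5,L6; from [0,0,0]:
after L1 α=4/7: [68, 44, 20]
after L2 α=3/4: [91/2, 26, 689/4]
after L4 α=6/7: [643/14, 26/7, 5681/28]
after L5 α=3/4: [6313/56, 55/14, 20801/112]
after L6 α=2/3: [7097/168, 1007/42, 7083/112]
rounded: [42, 24, 63]

(0,0) stack=L1,L2,L4,L5; from [0,0,0]:
+L1 (α=1/5) → [42, 1, 7]
+L2 (α=1/3) → [107/3, 61/3, 61/3]
+L4 (α=0) → [107/3, 61/3, 61/3]
+L5 (α=2/3) → [155/9, 1177/9, 1003/9]
rounded: [17, 131, 111]

query (1,1) [L1,L2,L4,L5,L8] — begin 0,0,0
+L1 (α=4/7) → [68, 44, 20]
+L2 (α=3/4) → [91/2, 26, 689/4]
+L4 (α=6/7) → [643/14, 26/7, 5681/28]
+L5 (α=3/4) → [6313/56, 55/14, 20801/112]
+L8 (α=5/6) → [59513/336, 7615/84, 116561/672]
= [177, 91, 173]


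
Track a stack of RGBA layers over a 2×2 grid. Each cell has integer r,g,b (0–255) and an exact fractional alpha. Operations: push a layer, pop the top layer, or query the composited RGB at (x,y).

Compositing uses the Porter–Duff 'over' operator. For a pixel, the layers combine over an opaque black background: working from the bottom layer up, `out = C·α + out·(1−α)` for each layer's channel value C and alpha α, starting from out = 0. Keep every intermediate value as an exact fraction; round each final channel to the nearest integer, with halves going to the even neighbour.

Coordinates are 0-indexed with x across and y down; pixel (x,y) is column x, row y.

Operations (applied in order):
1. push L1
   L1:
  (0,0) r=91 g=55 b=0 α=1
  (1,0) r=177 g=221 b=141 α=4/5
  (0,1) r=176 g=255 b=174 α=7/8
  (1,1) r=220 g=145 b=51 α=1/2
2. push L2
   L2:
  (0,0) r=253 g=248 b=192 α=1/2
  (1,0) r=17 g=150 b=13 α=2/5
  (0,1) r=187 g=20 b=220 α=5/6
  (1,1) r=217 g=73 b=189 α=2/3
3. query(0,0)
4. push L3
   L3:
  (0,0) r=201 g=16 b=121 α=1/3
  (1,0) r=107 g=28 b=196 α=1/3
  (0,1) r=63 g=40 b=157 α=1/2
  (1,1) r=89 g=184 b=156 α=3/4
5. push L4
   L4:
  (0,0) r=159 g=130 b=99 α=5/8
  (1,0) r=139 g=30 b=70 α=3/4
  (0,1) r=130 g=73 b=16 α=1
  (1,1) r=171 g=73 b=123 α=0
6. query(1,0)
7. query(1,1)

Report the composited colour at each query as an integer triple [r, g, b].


at x=0,y=0 over L1,L2:
after L1 α=1: [91, 55, 0]
after L2 α=1/2: [172, 303/2, 96]
rounded: [172, 152, 96]

query (1,0) [L1,L2,L3,L4] — begin 0,0,0
L1 α=4/5: [708/5, 884/5, 564/5]
L2 α=2/5: [2294/25, 4152/25, 1822/25]
L3 α=1/3: [2421/25, 9004/75, 2848/25]
L4 α=3/4: [6423/50, 7877/150, 4049/50]
= [128, 53, 81]

query (1,1) [L1,L2,L3,L4] — begin 0,0,0
after L1 α=1/2: [110, 145/2, 51/2]
after L2 α=2/3: [544/3, 437/6, 269/2]
after L3 α=3/4: [1345/12, 3749/24, 1205/8]
after L4 α=0: [1345/12, 3749/24, 1205/8]
→ [112, 156, 151]


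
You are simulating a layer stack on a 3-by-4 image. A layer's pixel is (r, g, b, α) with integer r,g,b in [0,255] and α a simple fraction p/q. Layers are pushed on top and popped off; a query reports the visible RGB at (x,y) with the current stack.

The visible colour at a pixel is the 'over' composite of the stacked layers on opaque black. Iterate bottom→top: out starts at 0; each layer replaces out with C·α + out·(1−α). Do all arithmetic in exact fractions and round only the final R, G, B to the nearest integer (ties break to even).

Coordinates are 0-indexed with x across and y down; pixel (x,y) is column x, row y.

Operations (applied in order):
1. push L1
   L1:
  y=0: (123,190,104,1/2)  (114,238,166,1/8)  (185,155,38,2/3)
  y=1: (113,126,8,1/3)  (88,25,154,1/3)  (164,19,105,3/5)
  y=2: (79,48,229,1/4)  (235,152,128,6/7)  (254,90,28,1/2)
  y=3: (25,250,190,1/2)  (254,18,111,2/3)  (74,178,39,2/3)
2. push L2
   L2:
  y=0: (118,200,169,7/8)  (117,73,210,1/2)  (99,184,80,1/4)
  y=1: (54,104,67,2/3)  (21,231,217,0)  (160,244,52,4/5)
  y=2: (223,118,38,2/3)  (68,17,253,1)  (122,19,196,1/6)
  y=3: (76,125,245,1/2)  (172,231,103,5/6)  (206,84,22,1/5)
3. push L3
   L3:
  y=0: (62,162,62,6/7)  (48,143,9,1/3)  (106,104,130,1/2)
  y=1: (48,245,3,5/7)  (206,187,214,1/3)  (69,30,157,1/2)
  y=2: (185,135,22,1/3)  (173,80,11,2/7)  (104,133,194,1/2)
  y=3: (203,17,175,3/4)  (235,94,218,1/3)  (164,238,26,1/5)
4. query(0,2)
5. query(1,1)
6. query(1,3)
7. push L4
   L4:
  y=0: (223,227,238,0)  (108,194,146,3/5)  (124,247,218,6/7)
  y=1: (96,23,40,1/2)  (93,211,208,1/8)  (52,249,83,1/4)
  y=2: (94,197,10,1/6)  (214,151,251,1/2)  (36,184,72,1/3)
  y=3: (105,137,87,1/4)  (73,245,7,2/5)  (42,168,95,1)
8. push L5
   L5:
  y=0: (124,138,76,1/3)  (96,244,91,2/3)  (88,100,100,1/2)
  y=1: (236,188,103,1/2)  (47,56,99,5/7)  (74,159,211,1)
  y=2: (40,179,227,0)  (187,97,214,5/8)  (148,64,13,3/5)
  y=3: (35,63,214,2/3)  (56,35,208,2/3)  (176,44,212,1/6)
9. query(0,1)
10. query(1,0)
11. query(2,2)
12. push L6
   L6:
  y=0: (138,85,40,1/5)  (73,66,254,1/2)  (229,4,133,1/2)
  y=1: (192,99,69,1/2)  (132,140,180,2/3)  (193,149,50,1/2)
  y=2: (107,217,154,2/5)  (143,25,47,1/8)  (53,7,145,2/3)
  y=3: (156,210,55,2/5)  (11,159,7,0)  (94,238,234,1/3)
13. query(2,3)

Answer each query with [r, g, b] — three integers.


query (0,2) [L1,L2,L3] — begin 0,0,0
after L1 α=1/4: [79/4, 12, 229/4]
after L2 α=2/3: [621/4, 248/3, 533/12]
after L3 α=1/3: [991/6, 901/9, 665/18]
→ [165, 100, 37]

query (1,1) [L1,L2,L3] — begin 0,0,0
+L1 (α=1/3) → [88/3, 25/3, 154/3]
+L2 (α=0) → [88/3, 25/3, 154/3]
+L3 (α=1/3) → [794/9, 611/9, 950/9]
→ [88, 68, 106]

at x=1,y=3 over L1,L2,L3:
after L1 α=2/3: [508/3, 12, 74]
after L2 α=5/6: [1544/9, 389/2, 589/6]
after L3 α=1/3: [5203/27, 161, 1243/9]
→ [193, 161, 138]

query (0,1) [L1,L2,L3,L4,L5] — begin 0,0,0
after L1 α=1/3: [113/3, 42, 8/3]
after L2 α=2/3: [437/9, 250/3, 410/9]
after L3 α=5/7: [3034/63, 4175/21, 955/63]
after L4 α=1/2: [4541/63, 2329/21, 3475/126]
after L5 α=1/2: [19409/126, 6277/42, 16453/252]
= [154, 149, 65]

(1,0) stack=L1,L2,L3,L4,L5; from [0,0,0]:
L1 α=1/8: [57/4, 119/4, 83/4]
L2 α=1/2: [525/8, 411/8, 923/8]
L3 α=1/3: [239/4, 983/12, 959/12]
L4 α=3/5: [887/10, 895/6, 3587/30]
L5 α=2/3: [2807/30, 3823/18, 9047/90]
= [94, 212, 101]

query (2,2) [L1,L2,L3,L4,L5] — begin 0,0,0
L1 α=1/2: [127, 45, 14]
L2 α=1/6: [757/6, 122/3, 133/3]
L3 α=1/2: [1381/12, 521/6, 715/6]
L4 α=1/3: [1597/18, 1073/9, 931/9]
L5 α=3/5: [5593/45, 3874/45, 2213/45]
→ [124, 86, 49]

at x=2,y=3 over L1,L2,L3,L4,L5,L6:
+L1 (α=2/3) → [148/3, 356/3, 26]
+L2 (α=1/5) → [242/3, 1676/15, 126/5]
+L3 (α=1/5) → [292/3, 10274/75, 634/25]
+L4 (α=1) → [42, 168, 95]
+L5 (α=1/6) → [193/3, 442/3, 229/2]
+L6 (α=1/3) → [668/9, 1598/9, 463/3]
→ [74, 178, 154]
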